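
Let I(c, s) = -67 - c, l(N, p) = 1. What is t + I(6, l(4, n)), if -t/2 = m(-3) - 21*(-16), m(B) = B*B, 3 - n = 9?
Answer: -763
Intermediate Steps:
n = -6 (n = 3 - 1*9 = 3 - 9 = -6)
m(B) = B²
t = -690 (t = -2*((-3)² - 21*(-16)) = -2*(9 + 336) = -2*345 = -690)
t + I(6, l(4, n)) = -690 + (-67 - 1*6) = -690 + (-67 - 6) = -690 - 73 = -763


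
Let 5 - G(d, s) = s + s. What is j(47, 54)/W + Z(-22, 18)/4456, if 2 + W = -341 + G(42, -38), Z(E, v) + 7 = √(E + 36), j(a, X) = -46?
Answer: 101571/583736 + √14/4456 ≈ 0.17484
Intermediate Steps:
G(d, s) = 5 - 2*s (G(d, s) = 5 - (s + s) = 5 - 2*s)
Z(E, v) = -7 + √(36 + E) (Z(E, v) = -7 + √(E + 36) = -7 + √(36 + E))
W = -262 (W = -2 + (-341 + (5 - 2*(-38))) = -2 + (-341 + (5 + 76)) = -2 + (-341 + 81) = -2 - 260 = -262)
j(47, 54)/W + Z(-22, 18)/4456 = -46/(-262) + (-7 + √(36 - 22))/4456 = -46*(-1/262) + (-7 + √14)*(1/4456) = 23/131 + (-7/4456 + √14/4456) = 101571/583736 + √14/4456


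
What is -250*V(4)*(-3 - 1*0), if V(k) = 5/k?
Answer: 1875/2 ≈ 937.50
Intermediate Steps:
-250*V(4)*(-3 - 1*0) = -250*5/4*(-3 - 1*0) = -250*5*(¼)*(-3 + 0) = -625*(-3)/2 = -250*(-15/4) = 1875/2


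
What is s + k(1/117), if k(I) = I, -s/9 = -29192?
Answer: 30739177/117 ≈ 2.6273e+5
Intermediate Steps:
s = 262728 (s = -9*(-29192) = 262728)
s + k(1/117) = 262728 + 1/117 = 30739177/117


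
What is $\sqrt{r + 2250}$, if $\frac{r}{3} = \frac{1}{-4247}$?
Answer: $\frac{\sqrt{40583257509}}{4247} \approx 47.434$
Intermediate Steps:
$r = - \frac{3}{4247}$ ($r = \frac{3}{-4247} = 3 \left(- \frac{1}{4247}\right) = - \frac{3}{4247} \approx -0.00070638$)
$\sqrt{r + 2250} = \sqrt{- \frac{3}{4247} + 2250} = \sqrt{\frac{9555747}{4247}} = \frac{\sqrt{40583257509}}{4247}$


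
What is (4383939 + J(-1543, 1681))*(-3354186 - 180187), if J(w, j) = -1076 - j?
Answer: -15484731368886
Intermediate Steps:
(4383939 + J(-1543, 1681))*(-3354186 - 180187) = (4383939 + (-1076 - 1*1681))*(-3354186 - 180187) = (4383939 + (-1076 - 1681))*(-3534373) = (4383939 - 2757)*(-3534373) = 4381182*(-3534373) = -15484731368886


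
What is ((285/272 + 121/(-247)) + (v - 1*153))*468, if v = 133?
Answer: -11755773/1292 ≈ -9098.9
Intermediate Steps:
((285/272 + 121/(-247)) + (v - 1*153))*468 = ((285/272 + 121/(-247)) + (133 - 1*153))*468 = ((285*(1/272) + 121*(-1/247)) + (133 - 153))*468 = ((285/272 - 121/247) - 20)*468 = (37483/67184 - 20)*468 = -1306197/67184*468 = -11755773/1292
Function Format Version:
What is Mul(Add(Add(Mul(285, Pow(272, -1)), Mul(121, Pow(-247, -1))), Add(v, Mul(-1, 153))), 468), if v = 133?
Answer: Rational(-11755773, 1292) ≈ -9098.9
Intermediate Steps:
Mul(Add(Add(Mul(285, Pow(272, -1)), Mul(121, Pow(-247, -1))), Add(v, Mul(-1, 153))), 468) = Mul(Add(Add(Mul(285, Pow(272, -1)), Mul(121, Pow(-247, -1))), Add(133, Mul(-1, 153))), 468) = Mul(Add(Add(Mul(285, Rational(1, 272)), Mul(121, Rational(-1, 247))), Add(133, -153)), 468) = Mul(Add(Add(Rational(285, 272), Rational(-121, 247)), -20), 468) = Mul(Add(Rational(37483, 67184), -20), 468) = Mul(Rational(-1306197, 67184), 468) = Rational(-11755773, 1292)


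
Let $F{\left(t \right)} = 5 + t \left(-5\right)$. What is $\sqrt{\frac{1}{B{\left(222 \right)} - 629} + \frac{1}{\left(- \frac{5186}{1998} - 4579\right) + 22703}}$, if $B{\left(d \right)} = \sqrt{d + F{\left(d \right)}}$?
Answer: $\frac{\sqrt{18103283} \sqrt{\frac{-17474912 - 999 i \sqrt{883}}{629 - i \sqrt{883}}}}{18103283} \approx 0.0009573 - 0.039141 i$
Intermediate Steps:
$F{\left(t \right)} = 5 - 5 t$
$B{\left(d \right)} = \sqrt{5 - 4 d}$ ($B{\left(d \right)} = \sqrt{d - \left(-5 + 5 d\right)} = \sqrt{5 - 4 d}$)
$\sqrt{\frac{1}{B{\left(222 \right)} - 629} + \frac{1}{\left(- \frac{5186}{1998} - 4579\right) + 22703}} = \sqrt{\frac{1}{\sqrt{5 - 888} - 629} + \frac{1}{\left(- \frac{5186}{1998} - 4579\right) + 22703}} = \sqrt{\frac{1}{\sqrt{5 - 888} - 629} + \frac{1}{\left(\left(-5186\right) \frac{1}{1998} - 4579\right) + 22703}} = \sqrt{\frac{1}{\sqrt{-883} - 629} + \frac{1}{\left(- \frac{2593}{999} - 4579\right) + 22703}} = \sqrt{\frac{1}{i \sqrt{883} - 629} + \frac{1}{- \frac{4577014}{999} + 22703}} = \sqrt{\frac{1}{-629 + i \sqrt{883}} + \frac{1}{\frac{18103283}{999}}} = \sqrt{\frac{1}{-629 + i \sqrt{883}} + \frac{999}{18103283}} = \sqrt{\frac{999}{18103283} + \frac{1}{-629 + i \sqrt{883}}}$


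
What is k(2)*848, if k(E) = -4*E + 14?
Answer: 5088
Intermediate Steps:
k(E) = 14 - 4*E
k(2)*848 = (14 - 4*2)*848 = (14 - 8)*848 = 6*848 = 5088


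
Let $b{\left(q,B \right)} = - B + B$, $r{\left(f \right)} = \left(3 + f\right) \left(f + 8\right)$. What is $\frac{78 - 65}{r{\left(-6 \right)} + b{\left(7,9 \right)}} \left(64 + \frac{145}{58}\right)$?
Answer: $- \frac{1729}{12} \approx -144.08$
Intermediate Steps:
$r{\left(f \right)} = \left(3 + f\right) \left(8 + f\right)$
$b{\left(q,B \right)} = 0$
$\frac{78 - 65}{r{\left(-6 \right)} + b{\left(7,9 \right)}} \left(64 + \frac{145}{58}\right) = \frac{78 - 65}{\left(24 + \left(-6\right)^{2} + 11 \left(-6\right)\right) + 0} \left(64 + \frac{145}{58}\right) = \frac{13}{\left(24 + 36 - 66\right) + 0} \left(64 + 145 \cdot \frac{1}{58}\right) = \frac{13}{-6 + 0} \left(64 + \frac{5}{2}\right) = \frac{13}{-6} \cdot \frac{133}{2} = 13 \left(- \frac{1}{6}\right) \frac{133}{2} = \left(- \frac{13}{6}\right) \frac{133}{2} = - \frac{1729}{12}$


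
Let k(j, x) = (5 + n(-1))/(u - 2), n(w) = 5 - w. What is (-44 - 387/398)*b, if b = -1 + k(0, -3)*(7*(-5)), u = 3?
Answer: 3454507/199 ≈ 17359.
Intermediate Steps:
k(j, x) = 11 (k(j, x) = (5 + (5 - 1*(-1)))/(3 - 2) = (5 + (5 + 1))/1 = (5 + 6)*1 = 11*1 = 11)
b = -386 (b = -1 + 11*(7*(-5)) = -1 + 11*(-35) = -1 - 385 = -386)
(-44 - 387/398)*b = (-44 - 387/398)*(-386) = -17899/398*(-386) = 3454507/199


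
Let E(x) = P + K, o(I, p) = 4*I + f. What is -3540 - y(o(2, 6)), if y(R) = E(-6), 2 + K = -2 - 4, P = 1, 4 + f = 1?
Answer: -3533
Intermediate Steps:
f = -3 (f = -4 + 1 = -3)
K = -8 (K = -2 + (-2 - 4) = -2 - 6 = -8)
o(I, p) = -3 + 4*I (o(I, p) = 4*I - 3 = -3 + 4*I)
E(x) = -7 (E(x) = 1 - 8 = -7)
y(R) = -7
-3540 - y(o(2, 6)) = -3540 - 1*(-7) = -3540 + 7 = -3533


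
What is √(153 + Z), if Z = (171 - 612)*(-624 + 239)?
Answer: 9*√2098 ≈ 412.24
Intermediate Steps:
Z = 169785 (Z = -441*(-385) = 169785)
√(153 + Z) = √(153 + 169785) = √169938 = 9*√2098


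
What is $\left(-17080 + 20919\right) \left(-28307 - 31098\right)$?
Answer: $-228055795$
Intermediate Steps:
$\left(-17080 + 20919\right) \left(-28307 - 31098\right) = 3839 \left(-59405\right) = -228055795$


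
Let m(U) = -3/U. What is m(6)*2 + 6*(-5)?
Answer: -31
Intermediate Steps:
m(6)*2 + 6*(-5) = -3/6*2 + 6*(-5) = -3*⅙*2 - 30 = -½*2 - 30 = -1 - 30 = -31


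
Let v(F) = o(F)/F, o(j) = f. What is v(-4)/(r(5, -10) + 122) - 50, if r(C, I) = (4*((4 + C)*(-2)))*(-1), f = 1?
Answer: -38801/776 ≈ -50.001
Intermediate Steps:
o(j) = 1
r(C, I) = 32 + 8*C (r(C, I) = (4*(-8 - 2*C))*(-1) = (-32 - 8*C)*(-1) = 32 + 8*C)
v(F) = 1/F
v(-4)/(r(5, -10) + 122) - 50 = 1/((-4)*((32 + 8*5) + 122)) - 50 = -1/(4*((32 + 40) + 122)) - 50 = -1/(4*(72 + 122)) - 50 = -¼/194 - 50 = -¼*1/194 - 50 = -1/776 - 50 = -38801/776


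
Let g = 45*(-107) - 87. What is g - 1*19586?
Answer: -24488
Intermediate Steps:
g = -4902 (g = -4815 - 87 = -4902)
g - 1*19586 = -4902 - 1*19586 = -4902 - 19586 = -24488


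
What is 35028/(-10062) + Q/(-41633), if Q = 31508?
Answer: -98630790/23272847 ≈ -4.2380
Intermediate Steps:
35028/(-10062) + Q/(-41633) = 35028/(-10062) + 31508/(-41633) = 35028*(-1/10062) + 31508*(-1/41633) = -1946/559 - 31508/41633 = -98630790/23272847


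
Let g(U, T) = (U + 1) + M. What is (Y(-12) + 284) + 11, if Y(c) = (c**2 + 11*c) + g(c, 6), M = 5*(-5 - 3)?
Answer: 256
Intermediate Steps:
M = -40 (M = 5*(-8) = -40)
g(U, T) = -39 + U (g(U, T) = (U + 1) - 40 = (1 + U) - 40 = -39 + U)
Y(c) = -39 + c**2 + 12*c (Y(c) = (c**2 + 11*c) + (-39 + c) = -39 + c**2 + 12*c)
(Y(-12) + 284) + 11 = ((-39 + (-12)**2 + 12*(-12)) + 284) + 11 = ((-39 + 144 - 144) + 284) + 11 = (-39 + 284) + 11 = 245 + 11 = 256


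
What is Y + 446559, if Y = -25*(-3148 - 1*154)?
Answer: 529109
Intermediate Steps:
Y = 82550 (Y = -25*(-3148 - 154) = -25*(-3302) = 82550)
Y + 446559 = 82550 + 446559 = 529109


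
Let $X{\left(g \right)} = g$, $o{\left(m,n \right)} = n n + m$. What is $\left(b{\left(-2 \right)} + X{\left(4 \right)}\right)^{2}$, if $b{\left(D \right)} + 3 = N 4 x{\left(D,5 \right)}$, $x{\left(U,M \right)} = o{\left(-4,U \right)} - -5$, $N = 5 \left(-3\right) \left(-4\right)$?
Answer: $1442401$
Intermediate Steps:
$o{\left(m,n \right)} = m + n^{2}$ ($o{\left(m,n \right)} = n^{2} + m = m + n^{2}$)
$N = 60$ ($N = \left(-15\right) \left(-4\right) = 60$)
$x{\left(U,M \right)} = 1 + U^{2}$ ($x{\left(U,M \right)} = \left(-4 + U^{2}\right) - -5 = \left(-4 + U^{2}\right) + 5 = 1 + U^{2}$)
$b{\left(D \right)} = 237 + 240 D^{2}$ ($b{\left(D \right)} = -3 + 60 \cdot 4 \left(1 + D^{2}\right) = -3 + 240 \left(1 + D^{2}\right) = -3 + \left(240 + 240 D^{2}\right) = 237 + 240 D^{2}$)
$\left(b{\left(-2 \right)} + X{\left(4 \right)}\right)^{2} = \left(\left(237 + 240 \left(-2\right)^{2}\right) + 4\right)^{2} = \left(\left(237 + 240 \cdot 4\right) + 4\right)^{2} = \left(\left(237 + 960\right) + 4\right)^{2} = \left(1197 + 4\right)^{2} = 1201^{2} = 1442401$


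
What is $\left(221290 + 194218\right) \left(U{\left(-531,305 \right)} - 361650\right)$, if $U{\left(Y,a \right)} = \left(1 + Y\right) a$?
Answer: $-217435336400$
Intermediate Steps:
$U{\left(Y,a \right)} = a \left(1 + Y\right)$
$\left(221290 + 194218\right) \left(U{\left(-531,305 \right)} - 361650\right) = \left(221290 + 194218\right) \left(305 \left(1 - 531\right) - 361650\right) = 415508 \left(305 \left(-530\right) - 361650\right) = 415508 \left(-161650 - 361650\right) = 415508 \left(-523300\right) = -217435336400$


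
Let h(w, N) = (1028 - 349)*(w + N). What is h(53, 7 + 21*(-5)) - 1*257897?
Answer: -288452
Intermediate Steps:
h(w, N) = 679*N + 679*w (h(w, N) = 679*(N + w) = 679*N + 679*w)
h(53, 7 + 21*(-5)) - 1*257897 = (679*(7 + 21*(-5)) + 679*53) - 1*257897 = (679*(7 - 105) + 35987) - 257897 = (679*(-98) + 35987) - 257897 = (-66542 + 35987) - 257897 = -30555 - 257897 = -288452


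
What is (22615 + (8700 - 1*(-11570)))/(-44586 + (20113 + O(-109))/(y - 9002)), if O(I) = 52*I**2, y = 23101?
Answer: -604635615/627980089 ≈ -0.96283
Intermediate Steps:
(22615 + (8700 - 1*(-11570)))/(-44586 + (20113 + O(-109))/(y - 9002)) = (22615 + (8700 - 1*(-11570)))/(-44586 + (20113 + 52*(-109)**2)/(23101 - 9002)) = (22615 + (8700 + 11570))/(-44586 + (20113 + 52*11881)/14099) = (22615 + 20270)/(-44586 + (20113 + 617812)*(1/14099)) = 42885/(-44586 + 637925*(1/14099)) = 42885/(-44586 + 637925/14099) = 42885/(-627980089/14099) = 42885*(-14099/627980089) = -604635615/627980089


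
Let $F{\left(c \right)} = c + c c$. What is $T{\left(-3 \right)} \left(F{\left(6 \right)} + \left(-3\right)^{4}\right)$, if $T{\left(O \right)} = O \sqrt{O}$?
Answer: $- 369 i \sqrt{3} \approx - 639.13 i$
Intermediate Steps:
$T{\left(O \right)} = O^{\frac{3}{2}}$
$F{\left(c \right)} = c + c^{2}$
$T{\left(-3 \right)} \left(F{\left(6 \right)} + \left(-3\right)^{4}\right) = \left(-3\right)^{\frac{3}{2}} \left(6 \left(1 + 6\right) + \left(-3\right)^{4}\right) = - 3 i \sqrt{3} \left(6 \cdot 7 + 81\right) = - 3 i \sqrt{3} \left(42 + 81\right) = - 3 i \sqrt{3} \cdot 123 = - 369 i \sqrt{3}$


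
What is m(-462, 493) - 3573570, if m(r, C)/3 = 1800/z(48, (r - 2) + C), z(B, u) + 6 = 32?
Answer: -46453710/13 ≈ -3.5734e+6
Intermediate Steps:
z(B, u) = 26 (z(B, u) = -6 + 32 = 26)
m(r, C) = 2700/13 (m(r, C) = 3*(1800/26) = 3*(1800*(1/26)) = 3*(900/13) = 2700/13)
m(-462, 493) - 3573570 = 2700/13 - 3573570 = -46453710/13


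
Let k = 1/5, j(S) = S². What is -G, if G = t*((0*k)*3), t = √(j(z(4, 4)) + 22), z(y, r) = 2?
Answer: 0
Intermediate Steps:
k = ⅕ ≈ 0.20000
t = √26 (t = √(2² + 22) = √(4 + 22) = √26 ≈ 5.0990)
G = 0 (G = √26*((0*(⅕))*3) = √26*(0*3) = √26*0 = 0)
-G = -1*0 = 0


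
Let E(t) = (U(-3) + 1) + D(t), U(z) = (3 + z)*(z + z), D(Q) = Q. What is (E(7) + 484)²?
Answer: 242064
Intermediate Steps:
U(z) = 2*z*(3 + z) (U(z) = (3 + z)*(2*z) = 2*z*(3 + z))
E(t) = 1 + t (E(t) = (2*(-3)*(3 - 3) + 1) + t = (2*(-3)*0 + 1) + t = (0 + 1) + t = 1 + t)
(E(7) + 484)² = ((1 + 7) + 484)² = (8 + 484)² = 492² = 242064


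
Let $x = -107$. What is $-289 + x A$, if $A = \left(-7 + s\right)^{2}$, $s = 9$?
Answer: $-717$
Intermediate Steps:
$A = 4$ ($A = \left(-7 + 9\right)^{2} = 2^{2} = 4$)
$-289 + x A = -289 - 428 = -717$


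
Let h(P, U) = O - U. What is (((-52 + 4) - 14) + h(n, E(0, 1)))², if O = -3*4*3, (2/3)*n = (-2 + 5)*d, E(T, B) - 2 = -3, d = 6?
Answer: 9409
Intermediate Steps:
E(T, B) = -1 (E(T, B) = 2 - 3 = -1)
n = 27 (n = 3*((-2 + 5)*6)/2 = 3*(3*6)/2 = (3/2)*18 = 27)
O = -36 (O = -12*3 = -36)
h(P, U) = -36 - U
(((-52 + 4) - 14) + h(n, E(0, 1)))² = (((-52 + 4) - 14) + (-36 - 1*(-1)))² = ((-48 - 14) + (-36 + 1))² = (-62 - 35)² = (-97)² = 9409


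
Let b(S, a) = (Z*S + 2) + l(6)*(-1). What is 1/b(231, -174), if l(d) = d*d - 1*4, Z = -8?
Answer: -1/1878 ≈ -0.00053248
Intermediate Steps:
l(d) = -4 + d² (l(d) = d² - 4 = -4 + d²)
b(S, a) = -30 - 8*S (b(S, a) = (-8*S + 2) + (-4 + 6²)*(-1) = (2 - 8*S) + (-4 + 36)*(-1) = (2 - 8*S) + 32*(-1) = (2 - 8*S) - 32 = -30 - 8*S)
1/b(231, -174) = 1/(-30 - 8*231) = 1/(-30 - 1848) = 1/(-1878) = -1/1878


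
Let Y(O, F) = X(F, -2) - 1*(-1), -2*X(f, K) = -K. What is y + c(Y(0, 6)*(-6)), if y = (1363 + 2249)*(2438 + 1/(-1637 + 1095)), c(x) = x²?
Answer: 2386439370/271 ≈ 8.8060e+6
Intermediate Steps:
X(f, K) = K/2 (X(f, K) = -(-1)*K/2 = K/2)
Y(O, F) = 0 (Y(O, F) = (½)*(-2) - 1*(-1) = -1 + 1 = 0)
y = 2386439370/271 (y = 3612*(2438 + 1/(-542)) = 3612*(2438 - 1/542) = 3612*(1321395/542) = 2386439370/271 ≈ 8.8060e+6)
y + c(Y(0, 6)*(-6)) = 2386439370/271 + (0*(-6))² = 2386439370/271 + 0² = 2386439370/271 + 0 = 2386439370/271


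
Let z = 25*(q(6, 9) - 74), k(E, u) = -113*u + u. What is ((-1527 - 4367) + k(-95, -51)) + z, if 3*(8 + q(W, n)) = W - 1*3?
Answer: -2207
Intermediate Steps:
k(E, u) = -112*u
q(W, n) = -9 + W/3 (q(W, n) = -8 + (W - 1*3)/3 = -8 + (W - 3)/3 = -8 + (-3 + W)/3 = -8 + (-1 + W/3) = -9 + W/3)
z = -2025 (z = 25*((-9 + (⅓)*6) - 74) = 25*((-9 + 2) - 74) = 25*(-7 - 74) = 25*(-81) = -2025)
((-1527 - 4367) + k(-95, -51)) + z = ((-1527 - 4367) - 112*(-51)) - 2025 = (-5894 + 5712) - 2025 = -182 - 2025 = -2207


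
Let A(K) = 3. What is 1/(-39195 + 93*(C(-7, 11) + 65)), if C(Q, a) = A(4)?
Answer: -1/32871 ≈ -3.0422e-5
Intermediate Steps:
C(Q, a) = 3
1/(-39195 + 93*(C(-7, 11) + 65)) = 1/(-39195 + 93*(3 + 65)) = 1/(-39195 + 93*68) = 1/(-39195 + 6324) = 1/(-32871) = -1/32871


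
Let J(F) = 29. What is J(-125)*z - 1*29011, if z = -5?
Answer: -29156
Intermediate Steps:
J(-125)*z - 1*29011 = 29*(-5) - 1*29011 = -145 - 29011 = -29156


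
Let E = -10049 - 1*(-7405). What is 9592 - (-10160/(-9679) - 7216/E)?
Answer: 61343703172/6397819 ≈ 9588.2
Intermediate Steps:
E = -2644 (E = -10049 + 7405 = -2644)
9592 - (-10160/(-9679) - 7216/E) = 9592 - (-10160/(-9679) - 7216/(-2644)) = 9592 - (-10160*(-1/9679) - 7216*(-1/2644)) = 9592 - (10160/9679 + 1804/661) = 9592 - 1*24176676/6397819 = 9592 - 24176676/6397819 = 61343703172/6397819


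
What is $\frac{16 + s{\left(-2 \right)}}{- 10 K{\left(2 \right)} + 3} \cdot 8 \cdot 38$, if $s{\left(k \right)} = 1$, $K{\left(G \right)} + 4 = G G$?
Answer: $\frac{5168}{3} \approx 1722.7$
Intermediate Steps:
$K{\left(G \right)} = -4 + G^{2}$ ($K{\left(G \right)} = -4 + G G = -4 + G^{2}$)
$\frac{16 + s{\left(-2 \right)}}{- 10 K{\left(2 \right)} + 3} \cdot 8 \cdot 38 = \frac{16 + 1}{- 10 \left(-4 + 2^{2}\right) + 3} \cdot 8 \cdot 38 = \frac{17}{- 10 \left(-4 + 4\right) + 3} \cdot 8 \cdot 38 = \frac{17}{\left(-10\right) 0 + 3} \cdot 8 \cdot 38 = \frac{17}{0 + 3} \cdot 8 \cdot 38 = \frac{17}{3} \cdot 8 \cdot 38 = \frac{136}{3} \cdot 38 = \frac{5168}{3}$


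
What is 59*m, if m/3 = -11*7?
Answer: -13629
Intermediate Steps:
m = -231 (m = 3*(-11*7) = 3*(-77) = -231)
59*m = 59*(-231) = -13629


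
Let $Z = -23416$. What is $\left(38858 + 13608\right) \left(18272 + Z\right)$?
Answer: $-269885104$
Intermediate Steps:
$\left(38858 + 13608\right) \left(18272 + Z\right) = \left(38858 + 13608\right) \left(18272 - 23416\right) = 52466 \left(-5144\right) = -269885104$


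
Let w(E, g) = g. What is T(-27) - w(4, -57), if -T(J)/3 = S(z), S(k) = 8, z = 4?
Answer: 33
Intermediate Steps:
T(J) = -24 (T(J) = -3*8 = -24)
T(-27) - w(4, -57) = -24 - 1*(-57) = -24 + 57 = 33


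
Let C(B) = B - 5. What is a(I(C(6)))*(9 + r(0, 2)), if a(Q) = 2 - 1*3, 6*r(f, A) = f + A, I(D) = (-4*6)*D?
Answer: -28/3 ≈ -9.3333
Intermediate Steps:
C(B) = -5 + B
I(D) = -24*D
r(f, A) = A/6 + f/6 (r(f, A) = (f + A)/6 = (A + f)/6 = A/6 + f/6)
a(Q) = -1 (a(Q) = 2 - 3 = -1)
a(I(C(6)))*(9 + r(0, 2)) = -(9 + ((1/6)*2 + (1/6)*0)) = -(9 + (1/3 + 0)) = -(9 + 1/3) = -1*28/3 = -28/3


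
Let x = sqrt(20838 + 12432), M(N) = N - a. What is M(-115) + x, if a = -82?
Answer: -33 + sqrt(33270) ≈ 149.40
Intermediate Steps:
M(N) = 82 + N (M(N) = N - 1*(-82) = N + 82 = 82 + N)
x = sqrt(33270) ≈ 182.40
M(-115) + x = (82 - 115) + sqrt(33270) = -33 + sqrt(33270)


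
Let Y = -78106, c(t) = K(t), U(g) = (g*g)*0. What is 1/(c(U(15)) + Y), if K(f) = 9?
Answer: -1/78097 ≈ -1.2805e-5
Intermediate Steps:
U(g) = 0 (U(g) = g²*0 = 0)
c(t) = 9
1/(c(U(15)) + Y) = 1/(9 - 78106) = 1/(-78097) = -1/78097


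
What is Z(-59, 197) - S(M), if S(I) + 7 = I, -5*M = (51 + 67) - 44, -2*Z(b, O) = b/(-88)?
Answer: 18889/880 ≈ 21.465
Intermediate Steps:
Z(b, O) = b/176 (Z(b, O) = -b/(2*(-88)) = -b*(-1)/(2*88) = -(-1)*b/176 = b/176)
M = -74/5 (M = -((51 + 67) - 44)/5 = -(118 - 44)/5 = -⅕*74 = -74/5 ≈ -14.800)
S(I) = -7 + I
Z(-59, 197) - S(M) = (1/176)*(-59) - (-7 - 74/5) = -59/176 - 1*(-109/5) = -59/176 + 109/5 = 18889/880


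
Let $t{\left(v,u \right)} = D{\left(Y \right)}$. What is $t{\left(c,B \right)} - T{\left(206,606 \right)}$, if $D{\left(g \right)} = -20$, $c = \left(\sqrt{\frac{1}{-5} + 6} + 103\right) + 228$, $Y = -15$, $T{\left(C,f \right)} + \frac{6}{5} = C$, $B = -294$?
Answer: $- \frac{1124}{5} \approx -224.8$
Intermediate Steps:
$T{\left(C,f \right)} = - \frac{6}{5} + C$
$c = 331 + \frac{\sqrt{145}}{5}$ ($c = \left(\sqrt{- \frac{1}{5} + 6} + 103\right) + 228 = \left(\sqrt{\frac{29}{5}} + 103\right) + 228 = \left(\frac{\sqrt{145}}{5} + 103\right) + 228 = \left(103 + \frac{\sqrt{145}}{5}\right) + 228 = 331 + \frac{\sqrt{145}}{5} \approx 333.41$)
$t{\left(v,u \right)} = -20$
$t{\left(c,B \right)} - T{\left(206,606 \right)} = -20 - \left(- \frac{6}{5} + 206\right) = -20 - \frac{1024}{5} = - \frac{1124}{5}$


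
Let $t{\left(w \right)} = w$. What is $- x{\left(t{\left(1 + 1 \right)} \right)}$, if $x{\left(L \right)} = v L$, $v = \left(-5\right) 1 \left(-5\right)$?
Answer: $-50$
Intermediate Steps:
$v = 25$ ($v = \left(-5\right) \left(-5\right) = 25$)
$x{\left(L \right)} = 25 L$
$- x{\left(t{\left(1 + 1 \right)} \right)} = - 25 \left(1 + 1\right) = - 25 \cdot 2 = \left(-1\right) 50 = -50$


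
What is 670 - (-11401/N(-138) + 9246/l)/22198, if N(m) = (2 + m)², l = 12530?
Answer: 1723405752710657/2572247413120 ≈ 670.00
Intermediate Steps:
670 - (-11401/N(-138) + 9246/l)/22198 = 670 - (-11401/(2 - 138)² + 9246/12530)/22198 = 670 - (-11401/((-136)²) + 9246*(1/12530))/22198 = 670 - (-11401/18496 + 4623/6265)/22198 = 670 - 14079743/(115877440*22198) = 670 - 1*14079743/2572247413120 = 670 - 14079743/2572247413120 = 1723405752710657/2572247413120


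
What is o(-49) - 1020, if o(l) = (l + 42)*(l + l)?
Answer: -334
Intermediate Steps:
o(l) = 2*l*(42 + l) (o(l) = (42 + l)*(2*l) = 2*l*(42 + l))
o(-49) - 1020 = 2*(-49)*(42 - 49) - 1020 = 2*(-49)*(-7) - 1020 = 686 - 1020 = -334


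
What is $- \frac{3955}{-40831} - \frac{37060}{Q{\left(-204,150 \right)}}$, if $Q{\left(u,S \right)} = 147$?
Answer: $- \frac{216087925}{857451} \approx -252.01$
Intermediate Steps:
$- \frac{3955}{-40831} - \frac{37060}{Q{\left(-204,150 \right)}} = - \frac{3955}{-40831} - \frac{37060}{147} = \left(-3955\right) \left(- \frac{1}{40831}\right) - \frac{37060}{147} = \frac{565}{5833} - \frac{37060}{147} = - \frac{216087925}{857451}$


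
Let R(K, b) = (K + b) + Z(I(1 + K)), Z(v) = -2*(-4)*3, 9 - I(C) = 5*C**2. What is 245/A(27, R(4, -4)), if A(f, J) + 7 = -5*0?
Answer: -35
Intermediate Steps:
I(C) = 9 - 5*C**2
Z(v) = 24 (Z(v) = 8*3 = 24)
R(K, b) = 24 + K + b (R(K, b) = (K + b) + 24 = 24 + K + b)
A(f, J) = -7 (A(f, J) = -7 - 5*0 = -7 + 0 = -7)
245/A(27, R(4, -4)) = 245/(-7) = 245*(-1/7) = -35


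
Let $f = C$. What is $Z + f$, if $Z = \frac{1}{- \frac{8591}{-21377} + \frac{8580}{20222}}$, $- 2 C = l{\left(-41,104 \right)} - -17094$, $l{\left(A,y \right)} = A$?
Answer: $- \frac{3044737800649}{357141862} \approx -8525.3$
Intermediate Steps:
$C = - \frac{17053}{2}$ ($C = - \frac{-41 - -17094}{2} = - \frac{-41 + 17094}{2} = \left(- \frac{1}{2}\right) 17053 = - \frac{17053}{2} \approx -8526.5$)
$Z = \frac{216142847}{178570931}$ ($Z = \frac{1}{\left(-8591\right) \left(- \frac{1}{21377}\right) + 8580 \cdot \frac{1}{20222}} = \frac{1}{\frac{8591}{21377} + \frac{4290}{10111}} = \frac{1}{\frac{178570931}{216142847}} = \frac{216142847}{178570931} \approx 1.2104$)
$f = - \frac{17053}{2} \approx -8526.5$
$Z + f = \frac{216142847}{178570931} - \frac{17053}{2} = - \frac{3044737800649}{357141862}$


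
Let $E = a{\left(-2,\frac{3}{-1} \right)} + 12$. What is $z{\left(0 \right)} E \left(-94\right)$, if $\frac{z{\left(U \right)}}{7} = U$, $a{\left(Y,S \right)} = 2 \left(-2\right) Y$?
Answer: $0$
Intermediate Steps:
$a{\left(Y,S \right)} = - 4 Y$
$z{\left(U \right)} = 7 U$
$E = 20$ ($E = \left(-4\right) \left(-2\right) + 12 = 8 + 12 = 20$)
$z{\left(0 \right)} E \left(-94\right) = 7 \cdot 0 \cdot 20 \left(-94\right) = 0 \cdot 20 \left(-94\right) = 0 \left(-94\right) = 0$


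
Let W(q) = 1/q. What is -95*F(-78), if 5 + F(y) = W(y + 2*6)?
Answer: 31445/66 ≈ 476.44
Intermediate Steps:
W(q) = 1/q
F(y) = -5 + 1/(12 + y) (F(y) = -5 + 1/(y + 2*6) = -5 + 1/(y + 12) = -5 + 1/(12 + y))
-95*F(-78) = -95*(-59 - 5*(-78))/(12 - 78) = -95*(-59 + 390)/(-66) = -(-95)*331/66 = -95*(-331/66) = 31445/66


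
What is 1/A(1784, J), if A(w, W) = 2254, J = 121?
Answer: 1/2254 ≈ 0.00044366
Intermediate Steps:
1/A(1784, J) = 1/2254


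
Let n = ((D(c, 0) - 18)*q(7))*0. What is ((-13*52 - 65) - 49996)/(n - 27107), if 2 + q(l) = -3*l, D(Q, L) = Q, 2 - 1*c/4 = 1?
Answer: 50737/27107 ≈ 1.8717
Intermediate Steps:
c = 4 (c = 8 - 4*1 = 8 - 4 = 4)
q(l) = -2 - 3*l
n = 0 (n = ((4 - 18)*(-2 - 3*7))*0 = -14*(-2 - 21)*0 = -14*(-23)*0 = 322*0 = 0)
((-13*52 - 65) - 49996)/(n - 27107) = ((-13*52 - 65) - 49996)/(0 - 27107) = ((-676 - 65) - 49996)/(-27107) = (-741 - 49996)*(-1/27107) = -50737*(-1/27107) = 50737/27107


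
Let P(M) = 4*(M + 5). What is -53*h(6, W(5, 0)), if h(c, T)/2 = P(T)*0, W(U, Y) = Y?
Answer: 0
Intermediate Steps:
P(M) = 20 + 4*M (P(M) = 4*(5 + M) = 20 + 4*M)
h(c, T) = 0 (h(c, T) = 2*((20 + 4*T)*0) = 2*0 = 0)
-53*h(6, W(5, 0)) = -53*0 = 0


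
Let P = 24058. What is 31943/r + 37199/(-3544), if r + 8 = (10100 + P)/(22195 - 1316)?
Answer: -1184285343447/235452728 ≈ -5029.8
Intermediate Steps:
r = -132874/20879 (r = -8 + (10100 + 24058)/(22195 - 1316) = -8 + 34158/20879 = -132874/20879 ≈ -6.3640)
31943/r + 37199/(-3544) = 31943/(-132874/20879) + 37199/(-3544) = 31943*(-20879/132874) + 37199*(-1/3544) = -666937897/132874 - 37199/3544 = -1184285343447/235452728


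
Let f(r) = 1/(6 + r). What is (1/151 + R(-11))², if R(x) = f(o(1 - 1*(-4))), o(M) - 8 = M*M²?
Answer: 84100/440538121 ≈ 0.00019090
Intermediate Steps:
o(M) = 8 + M³ (o(M) = 8 + M*M² = 8 + M³)
R(x) = 1/139 (R(x) = 1/(6 + (8 + (1 - 1*(-4))³)) = 1/(6 + (8 + (1 + 4)³)) = 1/(6 + (8 + 5³)) = 1/(6 + (8 + 125)) = 1/(6 + 133) = 1/139)
(1/151 + R(-11))² = (1/151 + 1/139)² = (290/20989)² = 84100/440538121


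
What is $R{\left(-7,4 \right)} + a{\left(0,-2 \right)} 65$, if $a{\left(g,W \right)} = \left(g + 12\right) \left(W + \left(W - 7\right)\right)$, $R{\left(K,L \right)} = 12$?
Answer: $-8568$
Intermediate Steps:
$a{\left(g,W \right)} = \left(-7 + 2 W\right) \left(12 + g\right)$ ($a{\left(g,W \right)} = \left(12 + g\right) \left(W + \left(W - 7\right)\right) = \left(12 + g\right) \left(W + \left(-7 + W\right)\right) = \left(12 + g\right) \left(-7 + 2 W\right) = \left(-7 + 2 W\right) \left(12 + g\right)$)
$R{\left(-7,4 \right)} + a{\left(0,-2 \right)} 65 = 12 + \left(-84 - 0 + 24 \left(-2\right) + 2 \left(-2\right) 0\right) 65 = 12 + \left(-84 + 0 - 48 + 0\right) 65 = 12 - 8580 = -8568$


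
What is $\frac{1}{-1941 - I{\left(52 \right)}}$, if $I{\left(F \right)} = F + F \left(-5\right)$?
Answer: $- \frac{1}{1733} \approx -0.00057703$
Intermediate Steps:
$I{\left(F \right)} = - 4 F$ ($I{\left(F \right)} = F - 5 F = - 4 F$)
$\frac{1}{-1941 - I{\left(52 \right)}} = \frac{1}{-1941 - \left(-4\right) 52} = \frac{1}{-1941 - -208} = \frac{1}{-1941 + 208} = \frac{1}{-1733} = - \frac{1}{1733}$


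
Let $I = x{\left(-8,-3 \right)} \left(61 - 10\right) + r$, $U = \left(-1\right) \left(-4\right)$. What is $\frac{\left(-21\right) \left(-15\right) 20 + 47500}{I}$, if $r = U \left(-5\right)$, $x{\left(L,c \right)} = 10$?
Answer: $\frac{5380}{49} \approx 109.8$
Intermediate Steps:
$U = 4$
$r = -20$ ($r = 4 \left(-5\right) = -20$)
$I = 490$ ($I = 10 \left(61 - 10\right) - 20 = 10 \cdot 51 - 20 = 510 - 20 = 490$)
$\frac{\left(-21\right) \left(-15\right) 20 + 47500}{I} = \frac{\left(-21\right) \left(-15\right) 20 + 47500}{490} = \left(315 \cdot 20 + 47500\right) \frac{1}{490} = \left(6300 + 47500\right) \frac{1}{490} = 53800 \cdot \frac{1}{490} = \frac{5380}{49}$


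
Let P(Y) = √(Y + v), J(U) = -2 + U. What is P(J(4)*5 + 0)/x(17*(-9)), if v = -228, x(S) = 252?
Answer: I*√218/252 ≈ 0.058591*I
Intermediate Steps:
P(Y) = √(-228 + Y) (P(Y) = √(Y - 228) = √(-228 + Y))
P(J(4)*5 + 0)/x(17*(-9)) = √(-228 + ((-2 + 4)*5 + 0))/252 = √(-228 + (2*5 + 0))*(1/252) = √(-228 + (10 + 0))*(1/252) = √(-228 + 10)*(1/252) = √(-218)*(1/252) = (I*√218)*(1/252) = I*√218/252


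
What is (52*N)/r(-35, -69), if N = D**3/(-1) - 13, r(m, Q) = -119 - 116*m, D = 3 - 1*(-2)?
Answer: -7176/3941 ≈ -1.8209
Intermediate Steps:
D = 5 (D = 3 + 2 = 5)
N = -138 (N = 5**3/(-1) - 13 = 125*(-1) - 13 = -125 - 13 = -138)
(52*N)/r(-35, -69) = (52*(-138))/(-119 - 116*(-35)) = -7176/(-119 + 4060) = -7176/3941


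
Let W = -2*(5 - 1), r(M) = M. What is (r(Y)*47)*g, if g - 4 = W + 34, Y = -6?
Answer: -8460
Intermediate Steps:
W = -8 (W = -2*4 = -8)
g = 30 (g = 4 + (-8 + 34) = 4 + 26 = 30)
(r(Y)*47)*g = -6*47*30 = -282*30 = -8460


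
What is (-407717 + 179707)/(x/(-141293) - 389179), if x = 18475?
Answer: 16108108465/27494143461 ≈ 0.58587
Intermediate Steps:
(-407717 + 179707)/(x/(-141293) - 389179) = (-407717 + 179707)/(18475/(-141293) - 389179) = -228010/(18475*(-1/141293) - 389179) = -228010/(-18475/141293 - 389179) = -228010/(-54988286922/141293) = -228010*(-141293/54988286922) = 16108108465/27494143461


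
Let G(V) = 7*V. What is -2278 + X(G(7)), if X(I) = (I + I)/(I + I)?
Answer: -2277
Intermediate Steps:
X(I) = 1 (X(I) = (2*I)/((2*I)) = (2*I)*(1/(2*I)) = 1)
-2278 + X(G(7)) = -2278 + 1 = -2277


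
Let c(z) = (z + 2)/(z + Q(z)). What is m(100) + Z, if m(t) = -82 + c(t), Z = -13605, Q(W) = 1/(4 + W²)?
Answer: -4563822693/333467 ≈ -13686.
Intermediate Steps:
c(z) = (2 + z)/(z + 1/(4 + z²)) (c(z) = (z + 2)/(z + 1/(4 + z²)) = (2 + z)/(z + 1/(4 + z²)))
m(t) = -82 + (2 + t)*(4 + t²)/(1 + t*(4 + t²))
m(100) + Z = (-82 + (2 + 100)/(100 + 1/(4 + 100²))) - 13605 = (-82 + 102/(100 + 1/(4 + 10000))) - 13605 = (-82 + 102/(100 + 1/10004)) - 13605 = (-82 + 102/(1000401/10004)) - 13605 = (-82 + (10004/1000401)*102) - 13605 = (-82 + 340136/333467) - 13605 = -27004158/333467 - 13605 = -4563822693/333467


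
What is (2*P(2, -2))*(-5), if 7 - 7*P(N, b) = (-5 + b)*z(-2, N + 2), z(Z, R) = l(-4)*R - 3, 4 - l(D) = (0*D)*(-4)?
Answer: -140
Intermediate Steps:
l(D) = 4 (l(D) = 4 - 0*D*(-4) = 4 - 0*(-4) = 4 - 1*0 = 4 + 0 = 4)
z(Z, R) = -3 + 4*R (z(Z, R) = 4*R - 3 = -3 + 4*R)
P(N, b) = 1 - (-5 + b)*(5 + 4*N)/7 (P(N, b) = 1 - (-5 + b)*(-3 + 4*(N + 2))/7 = 1 - (-5 + b)*(-3 + 4*(2 + N))/7 = 1 - (-5 + b)*(-3 + (8 + 4*N))/7 = 1 - (-5 + b)*(5 + 4*N)/7)
(2*P(2, -2))*(-5) = (2*(32/7 + (20/7)*2 - ⅐*(-2)*(5 + 4*2)))*(-5) = (2*(32/7 + 40/7 - ⅐*(-2)*(5 + 8)))*(-5) = (2*(32/7 + 40/7 - ⅐*(-2)*13))*(-5) = (2*(32/7 + 40/7 + 26/7))*(-5) = (2*14)*(-5) = 28*(-5) = -140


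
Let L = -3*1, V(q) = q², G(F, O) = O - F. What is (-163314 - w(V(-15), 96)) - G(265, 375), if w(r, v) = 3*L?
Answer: -163415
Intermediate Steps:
L = -3
w(r, v) = -9 (w(r, v) = 3*(-3) = -9)
(-163314 - w(V(-15), 96)) - G(265, 375) = (-163314 - 1*(-9)) - (375 - 1*265) = (-163314 + 9) - (375 - 265) = -163305 - 1*110 = -163305 - 110 = -163415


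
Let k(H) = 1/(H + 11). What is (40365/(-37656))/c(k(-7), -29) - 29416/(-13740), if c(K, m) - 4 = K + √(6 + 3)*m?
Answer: 2561551979/1189286310 ≈ 2.1539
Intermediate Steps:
k(H) = 1/(11 + H)
c(K, m) = 4 + K + 3*m (c(K, m) = 4 + (K + √(6 + 3)*m) = 4 + (K + √9*m) = 4 + (K + 3*m) = 4 + K + 3*m)
(40365/(-37656))/c(k(-7), -29) - 29416/(-13740) = (40365/(-37656))/(4 + 1/(11 - 7) + 3*(-29)) - 29416/(-13740) = (40365*(-1/37656))/(4 + 1/4 - 87) - 29416*(-1/13740) = -4485/(4184*(4 + ¼ - 87)) + 7354/3435 = -4485/(4184*(-331/4)) + 7354/3435 = -4485/4184*(-4/331) + 7354/3435 = 4485/346226 + 7354/3435 = 2561551979/1189286310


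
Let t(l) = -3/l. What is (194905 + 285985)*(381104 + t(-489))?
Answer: 29872864198170/163 ≈ 1.8327e+11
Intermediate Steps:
(194905 + 285985)*(381104 + t(-489)) = (194905 + 285985)*(381104 - 3/(-489)) = 480890*(381104 - 3*(-1/489)) = 480890*(381104 + 1/163) = 480890*(62119953/163) = 29872864198170/163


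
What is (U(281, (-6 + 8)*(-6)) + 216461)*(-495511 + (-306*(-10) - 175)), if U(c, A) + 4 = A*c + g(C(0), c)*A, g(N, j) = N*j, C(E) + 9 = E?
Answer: -119921425058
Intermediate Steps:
C(E) = -9 + E
U(c, A) = -4 - 8*A*c (U(c, A) = -4 + (A*c + ((-9 + 0)*c)*A) = -4 + (A*c + (-9*c)*A) = -4 + (A*c - 9*A*c) = -4 - 8*A*c)
(U(281, (-6 + 8)*(-6)) + 216461)*(-495511 + (-306*(-10) - 175)) = ((-4 - 8*(-6 + 8)*(-6)*281) + 216461)*(-495511 + (-306*(-10) - 175)) = ((-4 - 8*2*(-6)*281) + 216461)*(-495511 + (3060 - 175)) = ((-4 - 8*(-12)*281) + 216461)*(-495511 + 2885) = ((-4 + 26976) + 216461)*(-492626) = (26972 + 216461)*(-492626) = 243433*(-492626) = -119921425058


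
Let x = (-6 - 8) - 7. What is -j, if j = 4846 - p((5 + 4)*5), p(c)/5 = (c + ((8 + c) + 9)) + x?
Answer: -4416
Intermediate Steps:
x = -21 (x = -14 - 7 = -21)
p(c) = -20 + 10*c (p(c) = 5*((c + ((8 + c) + 9)) - 21) = 5*((c + (17 + c)) - 21) = 5*((17 + 2*c) - 21) = 5*(-4 + 2*c) = -20 + 10*c)
j = 4416 (j = 4846 - (-20 + 10*((5 + 4)*5)) = 4846 - (-20 + 10*(9*5)) = 4846 - (-20 + 10*45) = 4846 - (-20 + 450) = 4846 - 1*430 = 4846 - 430 = 4416)
-j = -1*4416 = -4416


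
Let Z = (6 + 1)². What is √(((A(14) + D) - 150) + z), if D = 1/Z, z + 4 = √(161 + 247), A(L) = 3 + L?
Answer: √(-6712 + 98*√102)/7 ≈ 10.807*I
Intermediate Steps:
Z = 49 (Z = 7² = 49)
z = -4 + 2*√102 (z = -4 + √(161 + 247) = -4 + √408 = -4 + 2*√102 ≈ 16.199)
D = 1/49 ≈ 0.020408
√(((A(14) + D) - 150) + z) = √((((3 + 14) + 1/49) - 150) + (-4 + 2*√102)) = √(((17 + 1/49) - 150) + (-4 + 2*√102)) = √((834/49 - 150) + (-4 + 2*√102)) = √(-6516/49 + (-4 + 2*√102)) = √(-6712/49 + 2*√102)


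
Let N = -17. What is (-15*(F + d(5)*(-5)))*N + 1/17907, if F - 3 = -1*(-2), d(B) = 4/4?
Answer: 1/17907 ≈ 5.5844e-5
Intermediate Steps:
d(B) = 1 (d(B) = 4*(1/4) = 1)
F = 5 (F = 3 - 1*(-2) = 3 + 2 = 5)
(-15*(F + d(5)*(-5)))*N + 1/17907 = -15*(5 + 1*(-5))*(-17) + 1/17907 = -15*(5 - 5)*(-17) + 1/17907 = -15*0*(-17) + 1/17907 = 0*(-17) + 1/17907 = 0 + 1/17907 = 1/17907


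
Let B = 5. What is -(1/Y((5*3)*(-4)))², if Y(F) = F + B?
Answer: -1/3025 ≈ -0.00033058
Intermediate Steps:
Y(F) = 5 + F (Y(F) = F + 5 = 5 + F)
-(1/Y((5*3)*(-4)))² = -(1/(5 + (5*3)*(-4)))² = -(1/(5 + 15*(-4)))² = -(1/(5 - 60))² = -(1/(-55))² = -(-1/55)² = -1*1/3025 = -1/3025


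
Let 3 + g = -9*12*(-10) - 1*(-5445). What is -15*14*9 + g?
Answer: 4632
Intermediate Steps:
g = 6522 (g = -3 + (-9*12*(-10) - 1*(-5445)) = -3 + (-108*(-10) + 5445) = -3 + (1080 + 5445) = -3 + 6525 = 6522)
-15*14*9 + g = -15*14*9 + 6522 = -210*9 + 6522 = -1890 + 6522 = 4632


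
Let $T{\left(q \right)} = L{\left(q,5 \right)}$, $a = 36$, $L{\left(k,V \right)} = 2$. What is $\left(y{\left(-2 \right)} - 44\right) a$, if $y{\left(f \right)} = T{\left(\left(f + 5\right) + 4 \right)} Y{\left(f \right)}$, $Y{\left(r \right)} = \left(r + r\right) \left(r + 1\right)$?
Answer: $-1296$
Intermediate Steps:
$T{\left(q \right)} = 2$
$Y{\left(r \right)} = 2 r \left(1 + r\right)$
$y{\left(f \right)} = 4 f \left(1 + f\right)$ ($y{\left(f \right)} = 2 \cdot 2 f \left(1 + f\right) = 4 f \left(1 + f\right)$)
$\left(y{\left(-2 \right)} - 44\right) a = \left(4 \left(-2\right) \left(1 - 2\right) - 44\right) 36 = \left(4 \left(-2\right) \left(-1\right) - 44\right) 36 = \left(8 - 44\right) 36 = \left(-36\right) 36 = -1296$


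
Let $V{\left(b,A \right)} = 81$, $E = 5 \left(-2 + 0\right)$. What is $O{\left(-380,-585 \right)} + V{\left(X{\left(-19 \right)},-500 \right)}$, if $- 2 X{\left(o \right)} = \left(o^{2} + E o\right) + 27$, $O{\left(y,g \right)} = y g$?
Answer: $222381$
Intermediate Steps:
$O{\left(y,g \right)} = g y$
$E = -10$ ($E = 5 \left(-2\right) = -10$)
$X{\left(o \right)} = - \frac{27}{2} + 5 o - \frac{o^{2}}{2}$ ($X{\left(o \right)} = - \frac{\left(o^{2} - 10 o\right) + 27}{2} = - \frac{27 + o^{2} - 10 o}{2} = - \frac{27}{2} + 5 o - \frac{o^{2}}{2}$)
$O{\left(-380,-585 \right)} + V{\left(X{\left(-19 \right)},-500 \right)} = \left(-585\right) \left(-380\right) + 81 = 222300 + 81 = 222381$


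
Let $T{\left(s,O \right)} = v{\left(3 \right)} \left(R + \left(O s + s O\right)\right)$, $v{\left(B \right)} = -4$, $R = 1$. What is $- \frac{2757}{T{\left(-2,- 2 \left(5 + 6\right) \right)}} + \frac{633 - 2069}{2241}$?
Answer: $\frac{5667221}{797796} \approx 7.1036$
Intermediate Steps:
$T{\left(s,O \right)} = -4 - 8 O s$ ($T{\left(s,O \right)} = - 4 \left(1 + \left(O s + s O\right)\right) = - 4 \left(1 + \left(O s + O s\right)\right) = - 4 \left(1 + 2 O s\right) = -4 - 8 O s$)
$- \frac{2757}{T{\left(-2,- 2 \left(5 + 6\right) \right)}} + \frac{633 - 2069}{2241} = - \frac{2757}{-4 - 8 \left(- 2 \left(5 + 6\right)\right) \left(-2\right)} + \frac{633 - 2069}{2241} = - \frac{2757}{-4 - 8 \left(\left(-2\right) 11\right) \left(-2\right)} - \frac{1436}{2241} = - \frac{2757}{-4 - \left(-176\right) \left(-2\right)} - \frac{1436}{2241} = - \frac{2757}{-4 - 352} - \frac{1436}{2241} = - \frac{2757}{-356} - \frac{1436}{2241} = \left(-2757\right) \left(- \frac{1}{356}\right) - \frac{1436}{2241} = \frac{2757}{356} - \frac{1436}{2241} = \frac{5667221}{797796}$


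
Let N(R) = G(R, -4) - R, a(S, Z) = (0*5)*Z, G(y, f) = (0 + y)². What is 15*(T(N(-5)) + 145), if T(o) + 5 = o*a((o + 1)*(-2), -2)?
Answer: 2100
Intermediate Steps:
G(y, f) = y²
a(S, Z) = 0 (a(S, Z) = 0*Z = 0)
N(R) = R² - R
T(o) = -5 (T(o) = -5 + o*0 = -5 + 0 = -5)
15*(T(N(-5)) + 145) = 15*(-5 + 145) = 15*140 = 2100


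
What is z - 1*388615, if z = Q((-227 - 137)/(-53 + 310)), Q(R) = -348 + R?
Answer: -99963855/257 ≈ -3.8896e+5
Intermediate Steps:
z = -89800/257 (z = -348 + (-227 - 137)/(-53 + 310) = -348 - 364/257 = -89800/257 ≈ -349.42)
z - 1*388615 = -89800/257 - 1*388615 = -89800/257 - 388615 = -99963855/257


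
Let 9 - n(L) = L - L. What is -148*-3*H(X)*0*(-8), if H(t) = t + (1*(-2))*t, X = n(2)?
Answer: 0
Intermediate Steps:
n(L) = 9 (n(L) = 9 - (L - L) = 9 - 1*0 = 9 + 0 = 9)
X = 9
H(t) = -t (H(t) = t - 2*t = -t)
-148*-3*H(X)*0*(-8) = -148*-(-3)*9*0*(-8) = -148*-3*(-9)*0*(-8) = -148*27*0*(-8) = -148*0*(-8) = -74*0*(-8) = 0*(-8) = 0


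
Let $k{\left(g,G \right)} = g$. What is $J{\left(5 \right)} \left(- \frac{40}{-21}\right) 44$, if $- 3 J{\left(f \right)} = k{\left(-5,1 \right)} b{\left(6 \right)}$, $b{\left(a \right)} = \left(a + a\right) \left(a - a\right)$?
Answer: $0$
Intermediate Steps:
$b{\left(a \right)} = 0$ ($b{\left(a \right)} = 2 a 0 = 0$)
$J{\left(f \right)} = 0$ ($J{\left(f \right)} = - \frac{\left(-5\right) 0}{3} = \left(- \frac{1}{3}\right) 0 = 0$)
$J{\left(5 \right)} \left(- \frac{40}{-21}\right) 44 = 0 \left(- \frac{40}{-21}\right) 44 = 0 \left(\left(-40\right) \left(- \frac{1}{21}\right)\right) 44 = 0 \cdot \frac{40}{21} \cdot 44 = 0 \cdot 44 = 0$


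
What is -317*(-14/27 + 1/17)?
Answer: 66887/459 ≈ 145.72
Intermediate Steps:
-317*(-14/27 + 1/17) = -317*(-211/459) = 66887/459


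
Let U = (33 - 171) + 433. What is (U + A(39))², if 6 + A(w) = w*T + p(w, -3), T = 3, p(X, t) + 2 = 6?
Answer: 168100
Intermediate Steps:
p(X, t) = 4 (p(X, t) = -2 + 6 = 4)
U = 295 (U = -138 + 433 = 295)
A(w) = -2 + 3*w (A(w) = -6 + (w*3 + 4) = -6 + (3*w + 4) = -6 + (4 + 3*w) = -2 + 3*w)
(U + A(39))² = (295 + (-2 + 3*39))² = (295 + (-2 + 117))² = (295 + 115)² = 410² = 168100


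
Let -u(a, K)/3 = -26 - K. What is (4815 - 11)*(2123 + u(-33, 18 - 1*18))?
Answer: 10573604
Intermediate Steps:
u(a, K) = 78 + 3*K (u(a, K) = -3*(-26 - K) = 78 + 3*K)
(4815 - 11)*(2123 + u(-33, 18 - 1*18)) = (4815 - 11)*(2123 + (78 + 3*(18 - 1*18))) = 4804*(2123 + (78 + 3*(18 - 18))) = 4804*(2123 + (78 + 3*0)) = 4804*(2123 + (78 + 0)) = 4804*(2123 + 78) = 4804*2201 = 10573604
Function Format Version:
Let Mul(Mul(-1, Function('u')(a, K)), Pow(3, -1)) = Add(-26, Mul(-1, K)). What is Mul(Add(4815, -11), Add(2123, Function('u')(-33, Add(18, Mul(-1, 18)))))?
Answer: 10573604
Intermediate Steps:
Function('u')(a, K) = Add(78, Mul(3, K)) (Function('u')(a, K) = Mul(-3, Add(-26, Mul(-1, K))) = Add(78, Mul(3, K)))
Mul(Add(4815, -11), Add(2123, Function('u')(-33, Add(18, Mul(-1, 18))))) = Mul(Add(4815, -11), Add(2123, Add(78, Mul(3, Add(18, Mul(-1, 18)))))) = Mul(4804, Add(2123, Add(78, Mul(3, Add(18, -18))))) = Mul(4804, Add(2123, Add(78, Mul(3, 0)))) = Mul(4804, Add(2123, Add(78, 0))) = Mul(4804, Add(2123, 78)) = Mul(4804, 2201) = 10573604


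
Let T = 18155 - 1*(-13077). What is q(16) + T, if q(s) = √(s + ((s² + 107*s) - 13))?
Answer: 31232 + 3*√219 ≈ 31276.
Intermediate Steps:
T = 31232 (T = 18155 + 13077 = 31232)
q(s) = √(-13 + s² + 108*s) (q(s) = √(s + (-13 + s² + 107*s)) = √(-13 + s² + 108*s))
q(16) + T = √(-13 + 16² + 108*16) + 31232 = √(-13 + 256 + 1728) + 31232 = √1971 + 31232 = 3*√219 + 31232 = 31232 + 3*√219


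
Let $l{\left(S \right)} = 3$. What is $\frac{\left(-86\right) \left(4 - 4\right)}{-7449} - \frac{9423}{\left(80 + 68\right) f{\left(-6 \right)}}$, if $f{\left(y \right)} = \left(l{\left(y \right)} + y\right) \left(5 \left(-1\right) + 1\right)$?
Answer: $- \frac{3141}{592} \approx -5.3057$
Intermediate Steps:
$f{\left(y \right)} = -12 - 4 y$ ($f{\left(y \right)} = \left(3 + y\right) \left(5 \left(-1\right) + 1\right) = \left(3 + y\right) \left(-5 + 1\right) = \left(3 + y\right) \left(-4\right) = -12 - 4 y$)
$\frac{\left(-86\right) \left(4 - 4\right)}{-7449} - \frac{9423}{\left(80 + 68\right) f{\left(-6 \right)}} = \frac{\left(-86\right) \left(4 - 4\right)}{-7449} - \frac{9423}{\left(80 + 68\right) \left(-12 - -24\right)} = \left(-86\right) 0 \left(- \frac{1}{7449}\right) - \frac{9423}{148 \left(-12 + 24\right)} = 0 \left(- \frac{1}{7449}\right) - \frac{9423}{148 \cdot 12} = 0 - \frac{9423}{1776} = 0 - \frac{3141}{592} = - \frac{3141}{592}$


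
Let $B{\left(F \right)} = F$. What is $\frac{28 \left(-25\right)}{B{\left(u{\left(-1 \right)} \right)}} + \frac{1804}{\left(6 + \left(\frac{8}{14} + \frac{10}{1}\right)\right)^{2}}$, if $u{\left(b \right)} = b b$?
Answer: $- \frac{2332701}{3364} \approx -693.43$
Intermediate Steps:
$u{\left(b \right)} = b^{2}$
$\frac{28 \left(-25\right)}{B{\left(u{\left(-1 \right)} \right)}} + \frac{1804}{\left(6 + \left(\frac{8}{14} + \frac{10}{1}\right)\right)^{2}} = \frac{28 \left(-25\right)}{\left(-1\right)^{2}} + \frac{1804}{\left(6 + \left(\frac{8}{14} + \frac{10}{1}\right)\right)^{2}} = - \frac{700}{1} + \frac{1804}{\left(6 + \left(8 \cdot \frac{1}{14} + 10 \cdot 1\right)\right)^{2}} = \left(-700\right) 1 + \frac{1804}{\left(6 + \left(\frac{4}{7} + 10\right)\right)^{2}} = -700 + \frac{1804}{\left(6 + \frac{74}{7}\right)^{2}} = -700 + \frac{1804}{\left(\frac{116}{7}\right)^{2}} = -700 + \frac{1804}{\frac{13456}{49}} = -700 + 1804 \cdot \frac{49}{13456} = -700 + \frac{22099}{3364} = - \frac{2332701}{3364}$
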